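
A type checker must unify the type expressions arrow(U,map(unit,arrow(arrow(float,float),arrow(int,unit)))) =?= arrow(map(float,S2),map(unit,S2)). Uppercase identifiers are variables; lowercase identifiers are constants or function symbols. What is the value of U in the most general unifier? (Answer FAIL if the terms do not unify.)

map(float,arrow(arrow(float,float),arrow(int,unit)))

Decompose arrow/2: U =?= map(float,S2),  map(unit,arrow(arrow(float,float),arrow(int,unit))) =?= map(unit,S2).
Bind U := map(float,S2); no other remaining equation mentions U.
Decompose map/2: unit =?= unit,  arrow(arrow(float,float),arrow(int,unit)) =?= S2.
Delete trivial equation unit =?= unit.
Bind S2 := arrow(arrow(float,float),arrow(int,unit)). Substituting into the earlier binding gives U := map(float,arrow(arrow(float,float),arrow(int,unit))).
MGU = { U ↦ map(float,arrow(arrow(float,float),arrow(int,unit))), S2 ↦ arrow(arrow(float,float),arrow(int,unit)) }, so U ↦ map(float,arrow(arrow(float,float),arrow(int,unit))).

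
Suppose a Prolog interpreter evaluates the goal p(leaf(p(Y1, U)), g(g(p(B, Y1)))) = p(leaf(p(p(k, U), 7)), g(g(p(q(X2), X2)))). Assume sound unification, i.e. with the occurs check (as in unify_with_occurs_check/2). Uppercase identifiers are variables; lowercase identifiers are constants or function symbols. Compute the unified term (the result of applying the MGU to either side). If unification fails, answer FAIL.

p(leaf(p(p(k, 7), 7)), g(g(p(q(p(k, 7)), p(k, 7)))))

Decompose p/2: leaf(p(Y1, U)) = leaf(p(p(k, U), 7)),  g(g(p(B, Y1))) = g(g(p(q(X2), X2))).
Decompose leaf/1: p(Y1, U) = p(p(k, U), 7).
Decompose p/2: Y1 = p(k, U),  U = 7.
Bind Y1 := p(k, U); substituting into the one remaining equation that mentions Y1 gives: g(g(p(B, p(k, U)))) = g(g(p(q(X2), X2))).
Bind U := 7; substituting into the remaining equation gives: g(g(p(B, p(k, 7)))) = g(g(p(q(X2), X2))). Substituting into the earlier binding gives Y1 := p(k, 7).
Decompose g/1: g(p(B, p(k, 7))) = g(p(q(X2), X2)).
Decompose g/1: p(B, p(k, 7)) = p(q(X2), X2).
Decompose p/2: B = q(X2),  p(k, 7) = X2.
Bind B := q(X2); no other remaining equation mentions B.
Bind X2 := p(k, 7). Substituting into the earlier binding gives B := q(p(k, 7)).
Applying the MGU to either side gives p(leaf(p(p(k, 7), 7)), g(g(p(q(p(k, 7)), p(k, 7))))).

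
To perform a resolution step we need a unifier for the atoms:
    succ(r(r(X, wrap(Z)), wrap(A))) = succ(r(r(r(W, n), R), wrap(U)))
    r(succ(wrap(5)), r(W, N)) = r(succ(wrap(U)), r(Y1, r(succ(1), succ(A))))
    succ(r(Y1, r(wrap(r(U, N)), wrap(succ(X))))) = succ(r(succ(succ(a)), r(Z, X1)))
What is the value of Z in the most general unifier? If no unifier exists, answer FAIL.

Decompose succ/1: r(r(X, wrap(Z)), wrap(A)) = r(r(r(W, n), R), wrap(U)).
Decompose r/2: r(X, wrap(Z)) = r(r(W, n), R),  wrap(A) = wrap(U).
Decompose r/2: X = r(W, n),  wrap(Z) = R.
Bind X := r(W, n); substituting into the one remaining equation that mentions X gives: succ(r(Y1, r(wrap(r(U, N)), wrap(succ(r(W, n)))))) = succ(r(succ(succ(a)), r(Z, X1))).
Bind R := wrap(Z); no other remaining equation mentions R.
Decompose wrap/1: A = U.
Bind A := U; substituting into the one remaining equation that mentions A gives: r(succ(wrap(5)), r(W, N)) = r(succ(wrap(U)), r(Y1, r(succ(1), succ(U)))).
Decompose r/2: succ(wrap(5)) = succ(wrap(U)),  r(W, N) = r(Y1, r(succ(1), succ(U))).
Decompose succ/1: wrap(5) = wrap(U).
Decompose wrap/1: 5 = U.
Bind U := 5; substituting into the remaining equations gives: r(W, N) = r(Y1, r(succ(1), succ(5))),  succ(r(Y1, r(wrap(r(5, N)), wrap(succ(r(W, n)))))) = succ(r(succ(succ(a)), r(Z, X1))). Substituting into the earlier binding gives A := 5.
Decompose r/2: W = Y1,  N = r(succ(1), succ(5)).
Bind W := Y1; substituting into the one remaining equation that mentions W gives: succ(r(Y1, r(wrap(r(5, N)), wrap(succ(r(Y1, n)))))) = succ(r(succ(succ(a)), r(Z, X1))). Substituting into the earlier binding gives X := r(Y1, n).
Bind N := r(succ(1), succ(5)); substituting into the remaining equation gives: succ(r(Y1, r(wrap(r(5, r(succ(1), succ(5)))), wrap(succ(r(Y1, n)))))) = succ(r(succ(succ(a)), r(Z, X1))).
Decompose succ/1: r(Y1, r(wrap(r(5, r(succ(1), succ(5)))), wrap(succ(r(Y1, n))))) = r(succ(succ(a)), r(Z, X1)).
Decompose r/2: Y1 = succ(succ(a)),  r(wrap(r(5, r(succ(1), succ(5)))), wrap(succ(r(Y1, n)))) = r(Z, X1).
Bind Y1 := succ(succ(a)); substituting into the remaining equation gives: r(wrap(r(5, r(succ(1), succ(5)))), wrap(succ(r(succ(succ(a)), n)))) = r(Z, X1). Substituting into the earlier bindings gives X := r(succ(succ(a)), n), W := succ(succ(a)).
Decompose r/2: wrap(r(5, r(succ(1), succ(5)))) = Z,  wrap(succ(r(succ(succ(a)), n))) = X1.
Bind Z := wrap(r(5, r(succ(1), succ(5)))); no other remaining equation mentions Z. Substituting into the earlier binding gives R := wrap(wrap(r(5, r(succ(1), succ(5))))).
Bind X1 := wrap(succ(r(succ(succ(a)), n))).
MGU = { X := r(succ(succ(a)), n), R := wrap(wrap(r(5, r(succ(1), succ(5))))), A := 5, U := 5, W := succ(succ(a)), N := r(succ(1), succ(5)), Y1 := succ(succ(a)), Z := wrap(r(5, r(succ(1), succ(5)))), X1 := wrap(succ(r(succ(succ(a)), n))) }, so Z := wrap(r(5, r(succ(1), succ(5)))).

wrap(r(5, r(succ(1), succ(5))))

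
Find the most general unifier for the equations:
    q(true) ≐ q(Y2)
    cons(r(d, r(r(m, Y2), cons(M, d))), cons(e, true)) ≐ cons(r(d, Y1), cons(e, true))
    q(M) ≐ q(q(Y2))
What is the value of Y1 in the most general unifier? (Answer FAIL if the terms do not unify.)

r(r(m, true), cons(q(true), d))

Decompose q/1: true ≐ Y2.
Bind Y2 := true; substituting into the remaining equations gives: cons(r(d, r(r(m, true), cons(M, d))), cons(e, true)) ≐ cons(r(d, Y1), cons(e, true)),  q(M) ≐ q(q(true)).
Decompose cons/2: r(d, r(r(m, true), cons(M, d))) ≐ r(d, Y1),  cons(e, true) ≐ cons(e, true).
Decompose r/2: d ≐ d,  r(r(m, true), cons(M, d)) ≐ Y1.
Delete trivial equation d ≐ d.
Bind Y1 := r(r(m, true), cons(M, d)); no other remaining equation mentions Y1.
Delete trivial equation cons(e, true) ≐ cons(e, true).
Decompose q/1: M ≐ q(true).
Bind M := q(true). Substituting into the earlier binding gives Y1 := r(r(m, true), cons(q(true), d)).
MGU = { Y2 -> true, Y1 -> r(r(m, true), cons(q(true), d)), M -> q(true) }, so Y1 -> r(r(m, true), cons(q(true), d)).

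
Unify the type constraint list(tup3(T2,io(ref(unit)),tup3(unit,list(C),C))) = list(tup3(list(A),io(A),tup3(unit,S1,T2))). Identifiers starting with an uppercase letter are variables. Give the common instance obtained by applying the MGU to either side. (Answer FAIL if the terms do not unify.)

list(tup3(list(ref(unit)),io(ref(unit)),tup3(unit,list(list(ref(unit))),list(ref(unit)))))

Decompose list/1: tup3(T2,io(ref(unit)),tup3(unit,list(C),C)) = tup3(list(A),io(A),tup3(unit,S1,T2)).
Decompose tup3/3: T2 = list(A),  io(ref(unit)) = io(A),  tup3(unit,list(C),C) = tup3(unit,S1,T2).
Bind T2 := list(A); substituting into the one remaining equation that mentions T2 gives: tup3(unit,list(C),C) = tup3(unit,S1,list(A)).
Decompose io/1: ref(unit) = A.
Bind A := ref(unit); substituting into the remaining equation gives: tup3(unit,list(C),C) = tup3(unit,S1,list(ref(unit))). Substituting into the earlier binding gives T2 := list(ref(unit)).
Decompose tup3/3: unit = unit,  list(C) = S1,  C = list(ref(unit)).
Delete trivial equation unit = unit.
Bind S1 := list(C); no other remaining equation mentions S1.
Bind C := list(ref(unit)). Substituting into the earlier binding gives S1 := list(list(ref(unit))).
Applying the MGU to either side gives list(tup3(list(ref(unit)),io(ref(unit)),tup3(unit,list(list(ref(unit))),list(ref(unit))))).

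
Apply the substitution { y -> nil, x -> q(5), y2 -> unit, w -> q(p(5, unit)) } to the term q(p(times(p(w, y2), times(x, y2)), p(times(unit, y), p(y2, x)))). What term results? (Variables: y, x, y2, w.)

q(p(times(p(q(p(5, unit)), unit), times(q(5), unit)), p(times(unit, nil), p(unit, q(5)))))

Replace each occurrence of y with nil.
Replace each occurrence of x with q(5).
Replace each occurrence of y2 with unit.
Replace each occurrence of w with q(p(5, unit)).
Result: q(p(times(p(q(p(5, unit)), unit), times(q(5), unit)), p(times(unit, nil), p(unit, q(5))))).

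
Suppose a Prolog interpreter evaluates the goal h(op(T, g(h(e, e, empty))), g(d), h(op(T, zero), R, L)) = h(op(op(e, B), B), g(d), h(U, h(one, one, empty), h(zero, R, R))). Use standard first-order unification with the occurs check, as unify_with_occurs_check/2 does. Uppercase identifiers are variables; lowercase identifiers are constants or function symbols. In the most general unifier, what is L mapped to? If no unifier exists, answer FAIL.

Decompose h/3: op(T, g(h(e, e, empty))) = op(op(e, B), B),  g(d) = g(d),  h(op(T, zero), R, L) = h(U, h(one, one, empty), h(zero, R, R)).
Decompose op/2: T = op(e, B),  g(h(e, e, empty)) = B.
Bind T := op(e, B); substituting into the one remaining equation that mentions T gives: h(op(op(e, B), zero), R, L) = h(U, h(one, one, empty), h(zero, R, R)).
Bind B := g(h(e, e, empty)); substituting into the one remaining equation that mentions B gives: h(op(op(e, g(h(e, e, empty))), zero), R, L) = h(U, h(one, one, empty), h(zero, R, R)). Substituting into the earlier binding gives T := op(e, g(h(e, e, empty))).
Delete trivial equation g(d) = g(d).
Decompose h/3: op(op(e, g(h(e, e, empty))), zero) = U,  R = h(one, one, empty),  L = h(zero, R, R).
Bind U := op(op(e, g(h(e, e, empty))), zero); no other remaining equation mentions U.
Bind R := h(one, one, empty); substituting into the remaining equation gives: L = h(zero, h(one, one, empty), h(one, one, empty)).
Bind L := h(zero, h(one, one, empty), h(one, one, empty)).
MGU = { T ↦ op(e, g(h(e, e, empty))), B ↦ g(h(e, e, empty)), U ↦ op(op(e, g(h(e, e, empty))), zero), R ↦ h(one, one, empty), L ↦ h(zero, h(one, one, empty), h(one, one, empty)) }, so L ↦ h(zero, h(one, one, empty), h(one, one, empty)).

h(zero, h(one, one, empty), h(one, one, empty))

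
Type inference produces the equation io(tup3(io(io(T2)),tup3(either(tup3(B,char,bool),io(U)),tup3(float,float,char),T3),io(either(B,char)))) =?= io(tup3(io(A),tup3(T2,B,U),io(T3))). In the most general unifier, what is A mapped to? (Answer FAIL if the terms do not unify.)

io(either(tup3(tup3(float,float,char),char,bool),io(either(tup3(float,float,char),char))))

Decompose io/1: tup3(io(io(T2)),tup3(either(tup3(B,char,bool),io(U)),tup3(float,float,char),T3),io(either(B,char))) =?= tup3(io(A),tup3(T2,B,U),io(T3)).
Decompose tup3/3: io(io(T2)) =?= io(A),  tup3(either(tup3(B,char,bool),io(U)),tup3(float,float,char),T3) =?= tup3(T2,B,U),  io(either(B,char)) =?= io(T3).
Decompose io/1: io(T2) =?= A.
Bind A := io(T2); no other remaining equation mentions A.
Decompose tup3/3: either(tup3(B,char,bool),io(U)) =?= T2,  tup3(float,float,char) =?= B,  T3 =?= U.
Bind T2 := either(tup3(B,char,bool),io(U)); no other remaining equation mentions T2. Substituting into the earlier binding gives A := io(either(tup3(B,char,bool),io(U))).
Bind B := tup3(float,float,char); substituting into the one remaining equation that mentions B gives: io(either(tup3(float,float,char),char)) =?= io(T3). Substituting into the earlier bindings gives A := io(either(tup3(tup3(float,float,char),char,bool),io(U))), T2 := either(tup3(tup3(float,float,char),char,bool),io(U)).
Bind T3 := U; substituting into the remaining equation gives: io(either(tup3(float,float,char),char)) =?= io(U).
Decompose io/1: either(tup3(float,float,char),char) =?= U.
Bind U := either(tup3(float,float,char),char). Substituting into the earlier bindings gives A := io(either(tup3(tup3(float,float,char),char,bool),io(either(tup3(float,float,char),char)))), T2 := either(tup3(tup3(float,float,char),char,bool),io(either(tup3(float,float,char),char))), T3 := either(tup3(float,float,char),char).
MGU = { A ↦ io(either(tup3(tup3(float,float,char),char,bool),io(either(tup3(float,float,char),char)))), T2 ↦ either(tup3(tup3(float,float,char),char,bool),io(either(tup3(float,float,char),char))), B ↦ tup3(float,float,char), T3 ↦ either(tup3(float,float,char),char), U ↦ either(tup3(float,float,char),char) }, so A ↦ io(either(tup3(tup3(float,float,char),char,bool),io(either(tup3(float,float,char),char)))).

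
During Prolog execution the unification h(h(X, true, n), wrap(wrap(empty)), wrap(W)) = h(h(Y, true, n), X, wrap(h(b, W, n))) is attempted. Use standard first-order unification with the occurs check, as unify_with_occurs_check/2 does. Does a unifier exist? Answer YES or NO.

NO

Decompose h/3: h(X, true, n) = h(Y, true, n),  wrap(wrap(empty)) = X,  wrap(W) = wrap(h(b, W, n)).
Decompose h/3: X = Y,  true = true,  n = n.
Bind X := Y; substituting into the one remaining equation that mentions X gives: wrap(wrap(empty)) = Y.
Delete trivial equation true = true.
Delete trivial equation n = n.
Bind Y := wrap(wrap(empty)); no other remaining equation mentions Y. Substituting into the earlier binding gives X := wrap(wrap(empty)).
Decompose wrap/1: W = h(b, W, n).
Occurs check fails: W occurs in h(b, W, n); the equation W = h(b, W, n) has no finite solution.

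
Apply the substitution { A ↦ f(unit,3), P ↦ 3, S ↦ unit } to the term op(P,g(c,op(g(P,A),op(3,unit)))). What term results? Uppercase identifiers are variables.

Replace each occurrence of A with f(unit,3).
Replace each occurrence of P with 3.
Result: op(3,g(c,op(g(3,f(unit,3)),op(3,unit)))).

op(3,g(c,op(g(3,f(unit,3)),op(3,unit))))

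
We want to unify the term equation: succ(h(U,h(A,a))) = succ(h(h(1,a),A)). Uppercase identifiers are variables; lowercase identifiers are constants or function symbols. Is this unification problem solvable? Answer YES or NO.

Decompose succ/1: h(U,h(A,a)) = h(h(1,a),A).
Decompose h/2: U = h(1,a),  h(A,a) = A.
Bind U := h(1,a); no other remaining equation mentions U.
Occurs check fails: A occurs in h(A,a); the equation A = h(A,a) has no finite solution.

NO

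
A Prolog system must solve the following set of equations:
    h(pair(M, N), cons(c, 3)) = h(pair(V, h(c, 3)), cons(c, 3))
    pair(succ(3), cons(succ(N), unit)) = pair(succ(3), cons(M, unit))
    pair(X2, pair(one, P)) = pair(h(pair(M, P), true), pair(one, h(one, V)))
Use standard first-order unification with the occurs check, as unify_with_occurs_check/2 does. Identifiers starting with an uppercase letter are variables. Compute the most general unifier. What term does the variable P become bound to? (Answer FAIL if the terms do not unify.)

Decompose h/2: pair(M, N) = pair(V, h(c, 3)),  cons(c, 3) = cons(c, 3).
Decompose pair/2: M = V,  N = h(c, 3).
Bind M := V; substituting into the 2 remaining equations that mention M gives: pair(succ(3), cons(succ(N), unit)) = pair(succ(3), cons(V, unit)),  pair(X2, pair(one, P)) = pair(h(pair(V, P), true), pair(one, h(one, V))).
Bind N := h(c, 3); substituting into the one remaining equation that mentions N gives: pair(succ(3), cons(succ(h(c, 3)), unit)) = pair(succ(3), cons(V, unit)).
Delete trivial equation cons(c, 3) = cons(c, 3).
Decompose pair/2: succ(3) = succ(3),  cons(succ(h(c, 3)), unit) = cons(V, unit).
Delete trivial equation succ(3) = succ(3).
Decompose cons/2: succ(h(c, 3)) = V,  unit = unit.
Bind V := succ(h(c, 3)); substituting into the one remaining equation that mentions V gives: pair(X2, pair(one, P)) = pair(h(pair(succ(h(c, 3)), P), true), pair(one, h(one, succ(h(c, 3))))). Substituting into the earlier binding gives M := succ(h(c, 3)).
Delete trivial equation unit = unit.
Decompose pair/2: X2 = h(pair(succ(h(c, 3)), P), true),  pair(one, P) = pair(one, h(one, succ(h(c, 3)))).
Bind X2 := h(pair(succ(h(c, 3)), P), true); no other remaining equation mentions X2.
Decompose pair/2: one = one,  P = h(one, succ(h(c, 3))).
Delete trivial equation one = one.
Bind P := h(one, succ(h(c, 3))). Substituting into the earlier binding gives X2 := h(pair(succ(h(c, 3)), h(one, succ(h(c, 3)))), true).
MGU = { M -> succ(h(c, 3)), N -> h(c, 3), V -> succ(h(c, 3)), X2 -> h(pair(succ(h(c, 3)), h(one, succ(h(c, 3)))), true), P -> h(one, succ(h(c, 3))) }, so P -> h(one, succ(h(c, 3))).

h(one, succ(h(c, 3)))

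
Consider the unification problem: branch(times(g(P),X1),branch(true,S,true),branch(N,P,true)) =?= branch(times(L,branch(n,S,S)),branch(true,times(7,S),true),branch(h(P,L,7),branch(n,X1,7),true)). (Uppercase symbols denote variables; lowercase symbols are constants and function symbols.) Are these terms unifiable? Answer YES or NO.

Decompose branch/3: times(g(P),X1) =?= times(L,branch(n,S,S)),  branch(true,S,true) =?= branch(true,times(7,S),true),  branch(N,P,true) =?= branch(h(P,L,7),branch(n,X1,7),true).
Decompose times/2: g(P) =?= L,  X1 =?= branch(n,S,S).
Bind L := g(P); substituting into the one remaining equation that mentions L gives: branch(N,P,true) =?= branch(h(P,g(P),7),branch(n,X1,7),true).
Bind X1 := branch(n,S,S); substituting into the one remaining equation that mentions X1 gives: branch(N,P,true) =?= branch(h(P,g(P),7),branch(n,branch(n,S,S),7),true).
Decompose branch/3: true =?= true,  S =?= times(7,S),  true =?= true.
Delete trivial equation true =?= true.
Occurs check fails: S occurs in times(7,S); the equation S =?= times(7,S) has no finite solution.

NO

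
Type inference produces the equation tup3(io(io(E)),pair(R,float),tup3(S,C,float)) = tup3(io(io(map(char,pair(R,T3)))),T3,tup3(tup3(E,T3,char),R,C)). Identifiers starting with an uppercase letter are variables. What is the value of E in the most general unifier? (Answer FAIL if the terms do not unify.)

Decompose tup3/3: io(io(E)) = io(io(map(char,pair(R,T3)))),  pair(R,float) = T3,  tup3(S,C,float) = tup3(tup3(E,T3,char),R,C).
Decompose io/1: io(E) = io(map(char,pair(R,T3))).
Decompose io/1: E = map(char,pair(R,T3)).
Bind E := map(char,pair(R,T3)); substituting into the one remaining equation that mentions E gives: tup3(S,C,float) = tup3(tup3(map(char,pair(R,T3)),T3,char),R,C).
Bind T3 := pair(R,float); substituting into the remaining equation gives: tup3(S,C,float) = tup3(tup3(map(char,pair(R,pair(R,float))),pair(R,float),char),R,C). Substituting into the earlier binding gives E := map(char,pair(R,pair(R,float))).
Decompose tup3/3: S = tup3(map(char,pair(R,pair(R,float))),pair(R,float),char),  C = R,  float = C.
Bind S := tup3(map(char,pair(R,pair(R,float))),pair(R,float),char); no other remaining equation mentions S.
Bind C := R; substituting into the remaining equation gives: float = R.
Bind R := float. Substituting into the earlier bindings gives E := map(char,pair(float,pair(float,float))), T3 := pair(float,float), S := tup3(map(char,pair(float,pair(float,float))),pair(float,float),char), C := float.
MGU = { E ↦ map(char,pair(float,pair(float,float))), T3 ↦ pair(float,float), S ↦ tup3(map(char,pair(float,pair(float,float))),pair(float,float),char), C ↦ float, R ↦ float }, so E ↦ map(char,pair(float,pair(float,float))).

map(char,pair(float,pair(float,float)))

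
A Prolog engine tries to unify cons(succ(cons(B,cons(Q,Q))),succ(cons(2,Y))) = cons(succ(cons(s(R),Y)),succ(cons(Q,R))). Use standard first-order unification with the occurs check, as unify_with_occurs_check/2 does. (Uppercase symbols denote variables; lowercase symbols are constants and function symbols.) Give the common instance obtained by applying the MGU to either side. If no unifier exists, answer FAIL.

Decompose cons/2: succ(cons(B,cons(Q,Q))) = succ(cons(s(R),Y)),  succ(cons(2,Y)) = succ(cons(Q,R)).
Decompose succ/1: cons(B,cons(Q,Q)) = cons(s(R),Y).
Decompose cons/2: B = s(R),  cons(Q,Q) = Y.
Bind B := s(R); no other remaining equation mentions B.
Bind Y := cons(Q,Q); substituting into the remaining equation gives: succ(cons(2,cons(Q,Q))) = succ(cons(Q,R)).
Decompose succ/1: cons(2,cons(Q,Q)) = cons(Q,R).
Decompose cons/2: 2 = Q,  cons(Q,Q) = R.
Bind Q := 2; substituting into the remaining equation gives: cons(2,2) = R. Substituting into the earlier binding gives Y := cons(2,2).
Bind R := cons(2,2). Substituting into the earlier binding gives B := s(cons(2,2)).
Applying the MGU to either side gives cons(succ(cons(s(cons(2,2)),cons(2,2))),succ(cons(2,cons(2,2)))).

cons(succ(cons(s(cons(2,2)),cons(2,2))),succ(cons(2,cons(2,2))))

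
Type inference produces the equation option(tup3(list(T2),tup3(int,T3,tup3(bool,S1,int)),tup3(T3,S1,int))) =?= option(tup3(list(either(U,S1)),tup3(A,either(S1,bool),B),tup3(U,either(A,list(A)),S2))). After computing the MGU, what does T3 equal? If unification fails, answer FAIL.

either(either(int,list(int)),bool)

Decompose option/1: tup3(list(T2),tup3(int,T3,tup3(bool,S1,int)),tup3(T3,S1,int)) =?= tup3(list(either(U,S1)),tup3(A,either(S1,bool),B),tup3(U,either(A,list(A)),S2)).
Decompose tup3/3: list(T2) =?= list(either(U,S1)),  tup3(int,T3,tup3(bool,S1,int)) =?= tup3(A,either(S1,bool),B),  tup3(T3,S1,int) =?= tup3(U,either(A,list(A)),S2).
Decompose list/1: T2 =?= either(U,S1).
Bind T2 := either(U,S1); no other remaining equation mentions T2.
Decompose tup3/3: int =?= A,  T3 =?= either(S1,bool),  tup3(bool,S1,int) =?= B.
Bind A := int; substituting into the one remaining equation that mentions A gives: tup3(T3,S1,int) =?= tup3(U,either(int,list(int)),S2).
Bind T3 := either(S1,bool); substituting into the one remaining equation that mentions T3 gives: tup3(either(S1,bool),S1,int) =?= tup3(U,either(int,list(int)),S2).
Bind B := tup3(bool,S1,int); no other remaining equation mentions B.
Decompose tup3/3: either(S1,bool) =?= U,  S1 =?= either(int,list(int)),  int =?= S2.
Bind U := either(S1,bool); no other remaining equation mentions U. Substituting into the earlier binding gives T2 := either(either(S1,bool),S1).
Bind S1 := either(int,list(int)); no other remaining equation mentions S1. Substituting into the earlier bindings gives T2 := either(either(either(int,list(int)),bool),either(int,list(int))), T3 := either(either(int,list(int)),bool), B := tup3(bool,either(int,list(int)),int), U := either(either(int,list(int)),bool).
Bind S2 := int.
MGU = { T2 ↦ either(either(either(int,list(int)),bool),either(int,list(int))), A ↦ int, T3 ↦ either(either(int,list(int)),bool), B ↦ tup3(bool,either(int,list(int)),int), U ↦ either(either(int,list(int)),bool), S1 ↦ either(int,list(int)), S2 ↦ int }, so T3 ↦ either(either(int,list(int)),bool).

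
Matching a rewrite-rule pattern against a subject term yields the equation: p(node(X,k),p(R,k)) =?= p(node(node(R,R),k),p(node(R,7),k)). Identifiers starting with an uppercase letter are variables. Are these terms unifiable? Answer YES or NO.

Decompose p/2: node(X,k) =?= node(node(R,R),k),  p(R,k) =?= p(node(R,7),k).
Decompose node/2: X =?= node(R,R),  k =?= k.
Bind X := node(R,R); no other remaining equation mentions X.
Delete trivial equation k =?= k.
Decompose p/2: R =?= node(R,7),  k =?= k.
Occurs check fails: R occurs in node(R,7); the equation R =?= node(R,7) has no finite solution.

NO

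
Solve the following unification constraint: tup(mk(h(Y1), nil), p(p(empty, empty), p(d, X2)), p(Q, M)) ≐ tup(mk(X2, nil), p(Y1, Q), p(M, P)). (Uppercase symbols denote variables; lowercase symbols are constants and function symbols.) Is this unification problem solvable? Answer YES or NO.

YES

Decompose tup/3: mk(h(Y1), nil) ≐ mk(X2, nil),  p(p(empty, empty), p(d, X2)) ≐ p(Y1, Q),  p(Q, M) ≐ p(M, P).
Decompose mk/2: h(Y1) ≐ X2,  nil ≐ nil.
Bind X2 := h(Y1); substituting into the one remaining equation that mentions X2 gives: p(p(empty, empty), p(d, h(Y1))) ≐ p(Y1, Q).
Delete trivial equation nil ≐ nil.
Decompose p/2: p(empty, empty) ≐ Y1,  p(d, h(Y1)) ≐ Q.
Bind Y1 := p(empty, empty); substituting into the one remaining equation that mentions Y1 gives: p(d, h(p(empty, empty))) ≐ Q. Substituting into the earlier binding gives X2 := h(p(empty, empty)).
Bind Q := p(d, h(p(empty, empty))); substituting into the remaining equation gives: p(p(d, h(p(empty, empty))), M) ≐ p(M, P).
Decompose p/2: p(d, h(p(empty, empty))) ≐ M,  M ≐ P.
Bind M := p(d, h(p(empty, empty))); substituting into the remaining equation gives: p(d, h(p(empty, empty))) ≐ P.
Bind P := p(d, h(p(empty, empty))).
No equations remain and no clash or occurs-check failure arose, so a unifier exists.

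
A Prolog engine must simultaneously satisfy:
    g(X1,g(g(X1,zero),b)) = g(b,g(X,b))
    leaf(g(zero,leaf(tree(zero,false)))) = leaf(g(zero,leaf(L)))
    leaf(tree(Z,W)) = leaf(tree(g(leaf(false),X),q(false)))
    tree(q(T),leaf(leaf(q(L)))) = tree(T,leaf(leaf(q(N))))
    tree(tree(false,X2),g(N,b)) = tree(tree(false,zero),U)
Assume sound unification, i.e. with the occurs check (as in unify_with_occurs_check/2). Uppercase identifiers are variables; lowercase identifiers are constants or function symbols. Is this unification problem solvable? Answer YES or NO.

NO

Decompose g/2: X1 = b,  g(g(X1,zero),b) = g(X,b).
Bind X1 := b; substituting into the one remaining equation that mentions X1 gives: g(g(b,zero),b) = g(X,b).
Decompose g/2: g(b,zero) = X,  b = b.
Bind X := g(b,zero); substituting into the one remaining equation that mentions X gives: leaf(tree(Z,W)) = leaf(tree(g(leaf(false),g(b,zero)),q(false))).
Delete trivial equation b = b.
Decompose leaf/1: g(zero,leaf(tree(zero,false))) = g(zero,leaf(L)).
Decompose g/2: zero = zero,  leaf(tree(zero,false)) = leaf(L).
Delete trivial equation zero = zero.
Decompose leaf/1: tree(zero,false) = L.
Bind L := tree(zero,false); substituting into the one remaining equation that mentions L gives: tree(q(T),leaf(leaf(q(tree(zero,false))))) = tree(T,leaf(leaf(q(N)))).
Decompose leaf/1: tree(Z,W) = tree(g(leaf(false),g(b,zero)),q(false)).
Decompose tree/2: Z = g(leaf(false),g(b,zero)),  W = q(false).
Bind Z := g(leaf(false),g(b,zero)); no other remaining equation mentions Z.
Bind W := q(false); no other remaining equation mentions W.
Decompose tree/2: q(T) = T,  leaf(leaf(q(tree(zero,false)))) = leaf(leaf(q(N))).
Occurs check fails: T occurs in q(T); the equation T = q(T) has no finite solution.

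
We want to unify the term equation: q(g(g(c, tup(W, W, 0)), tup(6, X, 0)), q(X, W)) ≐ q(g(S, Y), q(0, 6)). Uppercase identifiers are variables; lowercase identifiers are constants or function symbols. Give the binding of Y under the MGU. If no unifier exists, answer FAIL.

Decompose q/2: g(g(c, tup(W, W, 0)), tup(6, X, 0)) ≐ g(S, Y),  q(X, W) ≐ q(0, 6).
Decompose g/2: g(c, tup(W, W, 0)) ≐ S,  tup(6, X, 0) ≐ Y.
Bind S := g(c, tup(W, W, 0)); no other remaining equation mentions S.
Bind Y := tup(6, X, 0); no other remaining equation mentions Y.
Decompose q/2: X ≐ 0,  W ≐ 6.
Bind X := 0; no other remaining equation mentions X. Substituting into the earlier binding gives Y := tup(6, 0, 0).
Bind W := 6. Substituting into the earlier binding gives S := g(c, tup(6, 6, 0)).
MGU = { S -> g(c, tup(6, 6, 0)), Y -> tup(6, 0, 0), X -> 0, W -> 6 }, so Y -> tup(6, 0, 0).

tup(6, 0, 0)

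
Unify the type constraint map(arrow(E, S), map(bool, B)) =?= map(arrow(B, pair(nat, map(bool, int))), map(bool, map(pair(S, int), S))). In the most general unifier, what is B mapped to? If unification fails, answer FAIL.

Decompose map/2: arrow(E, S) =?= arrow(B, pair(nat, map(bool, int))),  map(bool, B) =?= map(bool, map(pair(S, int), S)).
Decompose arrow/2: E =?= B,  S =?= pair(nat, map(bool, int)).
Bind E := B; no other remaining equation mentions E.
Bind S := pair(nat, map(bool, int)); substituting into the remaining equation gives: map(bool, B) =?= map(bool, map(pair(pair(nat, map(bool, int)), int), pair(nat, map(bool, int)))).
Decompose map/2: bool =?= bool,  B =?= map(pair(pair(nat, map(bool, int)), int), pair(nat, map(bool, int))).
Delete trivial equation bool =?= bool.
Bind B := map(pair(pair(nat, map(bool, int)), int), pair(nat, map(bool, int))). Substituting into the earlier binding gives E := map(pair(pair(nat, map(bool, int)), int), pair(nat, map(bool, int))).
MGU = { E := map(pair(pair(nat, map(bool, int)), int), pair(nat, map(bool, int))), S := pair(nat, map(bool, int)), B := map(pair(pair(nat, map(bool, int)), int), pair(nat, map(bool, int))) }, so B := map(pair(pair(nat, map(bool, int)), int), pair(nat, map(bool, int))).

map(pair(pair(nat, map(bool, int)), int), pair(nat, map(bool, int)))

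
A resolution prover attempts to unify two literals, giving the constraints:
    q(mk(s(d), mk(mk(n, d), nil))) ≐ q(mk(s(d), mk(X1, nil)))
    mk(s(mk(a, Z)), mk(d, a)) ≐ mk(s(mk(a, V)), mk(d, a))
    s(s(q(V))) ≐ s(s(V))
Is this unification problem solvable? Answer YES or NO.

NO

Decompose q/1: mk(s(d), mk(mk(n, d), nil)) ≐ mk(s(d), mk(X1, nil)).
Decompose mk/2: s(d) ≐ s(d),  mk(mk(n, d), nil) ≐ mk(X1, nil).
Delete trivial equation s(d) ≐ s(d).
Decompose mk/2: mk(n, d) ≐ X1,  nil ≐ nil.
Bind X1 := mk(n, d); no other remaining equation mentions X1.
Delete trivial equation nil ≐ nil.
Decompose mk/2: s(mk(a, Z)) ≐ s(mk(a, V)),  mk(d, a) ≐ mk(d, a).
Decompose s/1: mk(a, Z) ≐ mk(a, V).
Decompose mk/2: a ≐ a,  Z ≐ V.
Delete trivial equation a ≐ a.
Bind Z := V; no other remaining equation mentions Z.
Delete trivial equation mk(d, a) ≐ mk(d, a).
Decompose s/1: s(q(V)) ≐ s(V).
Decompose s/1: q(V) ≐ V.
Occurs check fails: V occurs in q(V); the equation V ≐ q(V) has no finite solution.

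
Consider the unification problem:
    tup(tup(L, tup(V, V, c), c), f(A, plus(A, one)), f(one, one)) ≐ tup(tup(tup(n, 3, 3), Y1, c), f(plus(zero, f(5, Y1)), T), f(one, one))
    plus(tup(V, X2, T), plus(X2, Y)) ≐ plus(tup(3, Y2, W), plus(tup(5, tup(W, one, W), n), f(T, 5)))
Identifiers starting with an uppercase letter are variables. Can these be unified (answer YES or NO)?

Decompose tup/3: tup(L, tup(V, V, c), c) ≐ tup(tup(n, 3, 3), Y1, c),  f(A, plus(A, one)) ≐ f(plus(zero, f(5, Y1)), T),  f(one, one) ≐ f(one, one).
Decompose tup/3: L ≐ tup(n, 3, 3),  tup(V, V, c) ≐ Y1,  c ≐ c.
Bind L := tup(n, 3, 3); no other remaining equation mentions L.
Bind Y1 := tup(V, V, c); substituting into the one remaining equation that mentions Y1 gives: f(A, plus(A, one)) ≐ f(plus(zero, f(5, tup(V, V, c))), T).
Delete trivial equation c ≐ c.
Decompose f/2: A ≐ plus(zero, f(5, tup(V, V, c))),  plus(A, one) ≐ T.
Bind A := plus(zero, f(5, tup(V, V, c))); substituting into the one remaining equation that mentions A gives: plus(plus(zero, f(5, tup(V, V, c))), one) ≐ T.
Bind T := plus(plus(zero, f(5, tup(V, V, c))), one); substituting into the one remaining equation that mentions T gives: plus(tup(V, X2, plus(plus(zero, f(5, tup(V, V, c))), one)), plus(X2, Y)) ≐ plus(tup(3, Y2, W), plus(tup(5, tup(W, one, W), n), f(plus(plus(zero, f(5, tup(V, V, c))), one), 5))).
Delete trivial equation f(one, one) ≐ f(one, one).
Decompose plus/2: tup(V, X2, plus(plus(zero, f(5, tup(V, V, c))), one)) ≐ tup(3, Y2, W),  plus(X2, Y) ≐ plus(tup(5, tup(W, one, W), n), f(plus(plus(zero, f(5, tup(V, V, c))), one), 5)).
Decompose tup/3: V ≐ 3,  X2 ≐ Y2,  plus(plus(zero, f(5, tup(V, V, c))), one) ≐ W.
Bind V := 3; substituting into the 2 remaining equations that mention V gives: plus(plus(zero, f(5, tup(3, 3, c))), one) ≐ W,  plus(X2, Y) ≐ plus(tup(5, tup(W, one, W), n), f(plus(plus(zero, f(5, tup(3, 3, c))), one), 5)). Substituting into the earlier bindings gives Y1 := tup(3, 3, c), A := plus(zero, f(5, tup(3, 3, c))), T := plus(plus(zero, f(5, tup(3, 3, c))), one).
Bind X2 := Y2; substituting into the one remaining equation that mentions X2 gives: plus(Y2, Y) ≐ plus(tup(5, tup(W, one, W), n), f(plus(plus(zero, f(5, tup(3, 3, c))), one), 5)).
Bind W := plus(plus(zero, f(5, tup(3, 3, c))), one); substituting into the remaining equation gives: plus(Y2, Y) ≐ plus(tup(5, tup(plus(plus(zero, f(5, tup(3, 3, c))), one), one, plus(plus(zero, f(5, tup(3, 3, c))), one)), n), f(plus(plus(zero, f(5, tup(3, 3, c))), one), 5)).
Decompose plus/2: Y2 ≐ tup(5, tup(plus(plus(zero, f(5, tup(3, 3, c))), one), one, plus(plus(zero, f(5, tup(3, 3, c))), one)), n),  Y ≐ f(plus(plus(zero, f(5, tup(3, 3, c))), one), 5).
Bind Y2 := tup(5, tup(plus(plus(zero, f(5, tup(3, 3, c))), one), one, plus(plus(zero, f(5, tup(3, 3, c))), one)), n); no other remaining equation mentions Y2. Substituting into the earlier binding gives X2 := tup(5, tup(plus(plus(zero, f(5, tup(3, 3, c))), one), one, plus(plus(zero, f(5, tup(3, 3, c))), one)), n).
Bind Y := f(plus(plus(zero, f(5, tup(3, 3, c))), one), 5).
No equations remain and no clash or occurs-check failure arose, so a unifier exists.

YES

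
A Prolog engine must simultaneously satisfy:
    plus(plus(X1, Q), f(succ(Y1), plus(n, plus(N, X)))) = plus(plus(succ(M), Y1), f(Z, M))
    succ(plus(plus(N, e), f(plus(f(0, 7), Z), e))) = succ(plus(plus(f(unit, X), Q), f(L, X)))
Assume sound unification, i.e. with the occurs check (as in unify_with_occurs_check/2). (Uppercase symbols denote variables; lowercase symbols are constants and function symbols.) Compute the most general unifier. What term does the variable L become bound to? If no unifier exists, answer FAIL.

plus(f(0, 7), succ(e))

Decompose plus/2: plus(X1, Q) = plus(succ(M), Y1),  f(succ(Y1), plus(n, plus(N, X))) = f(Z, M).
Decompose plus/2: X1 = succ(M),  Q = Y1.
Bind X1 := succ(M); no other remaining equation mentions X1.
Bind Q := Y1; substituting into the one remaining equation that mentions Q gives: succ(plus(plus(N, e), f(plus(f(0, 7), Z), e))) = succ(plus(plus(f(unit, X), Y1), f(L, X))).
Decompose f/2: succ(Y1) = Z,  plus(n, plus(N, X)) = M.
Bind Z := succ(Y1); substituting into the one remaining equation that mentions Z gives: succ(plus(plus(N, e), f(plus(f(0, 7), succ(Y1)), e))) = succ(plus(plus(f(unit, X), Y1), f(L, X))).
Bind M := plus(n, plus(N, X)); no other remaining equation mentions M. Substituting into the earlier binding gives X1 := succ(plus(n, plus(N, X))).
Decompose succ/1: plus(plus(N, e), f(plus(f(0, 7), succ(Y1)), e)) = plus(plus(f(unit, X), Y1), f(L, X)).
Decompose plus/2: plus(N, e) = plus(f(unit, X), Y1),  f(plus(f(0, 7), succ(Y1)), e) = f(L, X).
Decompose plus/2: N = f(unit, X),  e = Y1.
Bind N := f(unit, X); no other remaining equation mentions N. Substituting into the earlier bindings gives X1 := succ(plus(n, plus(f(unit, X), X))), M := plus(n, plus(f(unit, X), X)).
Bind Y1 := e; substituting into the remaining equation gives: f(plus(f(0, 7), succ(e)), e) = f(L, X). Substituting into the earlier bindings gives Q := e, Z := succ(e).
Decompose f/2: plus(f(0, 7), succ(e)) = L,  e = X.
Bind L := plus(f(0, 7), succ(e)); no other remaining equation mentions L.
Bind X := e. Substituting into the earlier bindings gives X1 := succ(plus(n, plus(f(unit, e), e))), M := plus(n, plus(f(unit, e), e)), N := f(unit, e).
MGU = { X1 -> succ(plus(n, plus(f(unit, e), e))), Q -> e, Z -> succ(e), M -> plus(n, plus(f(unit, e), e)), N -> f(unit, e), Y1 -> e, L -> plus(f(0, 7), succ(e)), X -> e }, so L -> plus(f(0, 7), succ(e)).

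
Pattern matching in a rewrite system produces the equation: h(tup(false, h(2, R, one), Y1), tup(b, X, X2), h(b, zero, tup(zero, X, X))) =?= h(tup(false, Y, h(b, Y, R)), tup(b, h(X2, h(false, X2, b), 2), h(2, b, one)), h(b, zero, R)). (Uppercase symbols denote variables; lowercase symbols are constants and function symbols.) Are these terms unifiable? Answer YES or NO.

YES

Decompose h/3: tup(false, h(2, R, one), Y1) =?= tup(false, Y, h(b, Y, R)),  tup(b, X, X2) =?= tup(b, h(X2, h(false, X2, b), 2), h(2, b, one)),  h(b, zero, tup(zero, X, X)) =?= h(b, zero, R).
Decompose tup/3: false =?= false,  h(2, R, one) =?= Y,  Y1 =?= h(b, Y, R).
Delete trivial equation false =?= false.
Bind Y := h(2, R, one); substituting into the one remaining equation that mentions Y gives: Y1 =?= h(b, h(2, R, one), R).
Bind Y1 := h(b, h(2, R, one), R); no other remaining equation mentions Y1.
Decompose tup/3: b =?= b,  X =?= h(X2, h(false, X2, b), 2),  X2 =?= h(2, b, one).
Delete trivial equation b =?= b.
Bind X := h(X2, h(false, X2, b), 2); substituting into the one remaining equation that mentions X gives: h(b, zero, tup(zero, h(X2, h(false, X2, b), 2), h(X2, h(false, X2, b), 2))) =?= h(b, zero, R).
Bind X2 := h(2, b, one); substituting into the remaining equation gives: h(b, zero, tup(zero, h(h(2, b, one), h(false, h(2, b, one), b), 2), h(h(2, b, one), h(false, h(2, b, one), b), 2))) =?= h(b, zero, R). Substituting into the earlier binding gives X := h(h(2, b, one), h(false, h(2, b, one), b), 2).
Decompose h/3: b =?= b,  zero =?= zero,  tup(zero, h(h(2, b, one), h(false, h(2, b, one), b), 2), h(h(2, b, one), h(false, h(2, b, one), b), 2)) =?= R.
Delete trivial equation b =?= b.
Delete trivial equation zero =?= zero.
Bind R := tup(zero, h(h(2, b, one), h(false, h(2, b, one), b), 2), h(h(2, b, one), h(false, h(2, b, one), b), 2)). Substituting into the earlier bindings gives Y := h(2, tup(zero, h(h(2, b, one), h(false, h(2, b, one), b), 2), h(h(2, b, one), h(false, h(2, b, one), b), 2)), one), Y1 := h(b, h(2, tup(zero, h(h(2, b, one), h(false, h(2, b, one), b), 2), h(h(2, b, one), h(false, h(2, b, one), b), 2)), one), tup(zero, h(h(2, b, one), h(false, h(2, b, one), b), 2), h(h(2, b, one), h(false, h(2, b, one), b), 2))).
No equations remain and no clash or occurs-check failure arose, so a unifier exists.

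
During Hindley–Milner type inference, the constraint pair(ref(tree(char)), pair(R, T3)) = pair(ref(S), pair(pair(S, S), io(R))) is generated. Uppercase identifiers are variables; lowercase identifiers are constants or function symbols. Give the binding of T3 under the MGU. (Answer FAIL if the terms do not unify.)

Decompose pair/2: ref(tree(char)) = ref(S),  pair(R, T3) = pair(pair(S, S), io(R)).
Decompose ref/1: tree(char) = S.
Bind S := tree(char); substituting into the remaining equation gives: pair(R, T3) = pair(pair(tree(char), tree(char)), io(R)).
Decompose pair/2: R = pair(tree(char), tree(char)),  T3 = io(R).
Bind R := pair(tree(char), tree(char)); substituting into the remaining equation gives: T3 = io(pair(tree(char), tree(char))).
Bind T3 := io(pair(tree(char), tree(char))).
MGU = { S := tree(char), R := pair(tree(char), tree(char)), T3 := io(pair(tree(char), tree(char))) }, so T3 := io(pair(tree(char), tree(char))).

io(pair(tree(char), tree(char)))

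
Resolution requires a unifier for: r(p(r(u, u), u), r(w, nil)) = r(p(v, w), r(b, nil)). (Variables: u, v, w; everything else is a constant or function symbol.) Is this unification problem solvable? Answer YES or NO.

YES

Decompose r/2: p(r(u, u), u) = p(v, w),  r(w, nil) = r(b, nil).
Decompose p/2: r(u, u) = v,  u = w.
Bind v := r(u, u); no other remaining equation mentions v.
Bind u := w; no other remaining equation mentions u. Substituting into the earlier binding gives v := r(w, w).
Decompose r/2: w = b,  nil = nil.
Bind w := b; no other remaining equation mentions w. Substituting into the earlier bindings gives v := r(b, b), u := b.
Delete trivial equation nil = nil.
No equations remain and no clash or occurs-check failure arose, so a unifier exists.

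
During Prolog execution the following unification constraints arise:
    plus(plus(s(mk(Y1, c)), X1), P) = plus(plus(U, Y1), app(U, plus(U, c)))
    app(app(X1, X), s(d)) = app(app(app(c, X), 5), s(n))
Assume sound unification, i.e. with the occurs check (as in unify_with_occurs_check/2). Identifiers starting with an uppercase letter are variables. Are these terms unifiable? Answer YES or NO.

Decompose plus/2: plus(s(mk(Y1, c)), X1) = plus(U, Y1),  P = app(U, plus(U, c)).
Decompose plus/2: s(mk(Y1, c)) = U,  X1 = Y1.
Bind U := s(mk(Y1, c)); substituting into the one remaining equation that mentions U gives: P = app(s(mk(Y1, c)), plus(s(mk(Y1, c)), c)).
Bind X1 := Y1; substituting into the one remaining equation that mentions X1 gives: app(app(Y1, X), s(d)) = app(app(app(c, X), 5), s(n)).
Bind P := app(s(mk(Y1, c)), plus(s(mk(Y1, c)), c)); no other remaining equation mentions P.
Decompose app/2: app(Y1, X) = app(app(c, X), 5),  s(d) = s(n).
Decompose app/2: Y1 = app(c, X),  X = 5.
Bind Y1 := app(c, X); no other remaining equation mentions Y1. Substituting into the earlier bindings gives U := s(mk(app(c, X), c)), X1 := app(c, X), P := app(s(mk(app(c, X), c)), plus(s(mk(app(c, X), c)), c)).
Bind X := 5; no other remaining equation mentions X. Substituting into the earlier bindings gives U := s(mk(app(c, 5), c)), X1 := app(c, 5), P := app(s(mk(app(c, 5), c)), plus(s(mk(app(c, 5), c)), c)), Y1 := app(c, 5).
Decompose s/1: d = n.
Clash: constants d and n differ; no unifier exists.

NO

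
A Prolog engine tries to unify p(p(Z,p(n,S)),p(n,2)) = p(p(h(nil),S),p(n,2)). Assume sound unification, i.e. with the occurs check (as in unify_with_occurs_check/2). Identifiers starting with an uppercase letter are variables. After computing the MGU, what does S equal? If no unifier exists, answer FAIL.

FAIL

Decompose p/2: p(Z,p(n,S)) = p(h(nil),S),  p(n,2) = p(n,2).
Decompose p/2: Z = h(nil),  p(n,S) = S.
Bind Z := h(nil); no other remaining equation mentions Z.
Occurs check fails: S occurs in p(n,S); the equation S = p(n,S) has no finite solution.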